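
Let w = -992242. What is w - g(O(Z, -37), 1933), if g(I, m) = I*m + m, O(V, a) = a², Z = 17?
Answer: -3640452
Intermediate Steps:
g(I, m) = m + I*m
w - g(O(Z, -37), 1933) = -992242 - 1933*(1 + (-37)²) = -992242 - 1933*(1 + 1369) = -992242 - 1933*1370 = -992242 - 1*2648210 = -992242 - 2648210 = -3640452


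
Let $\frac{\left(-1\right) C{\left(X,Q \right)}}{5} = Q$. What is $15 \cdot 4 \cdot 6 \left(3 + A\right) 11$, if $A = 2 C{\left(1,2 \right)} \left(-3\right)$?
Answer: $249480$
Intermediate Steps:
$C{\left(X,Q \right)} = - 5 Q$
$A = 60$ ($A = 2 \left(\left(-5\right) 2\right) \left(-3\right) = 2 \left(-10\right) \left(-3\right) = \left(-20\right) \left(-3\right) = 60$)
$15 \cdot 4 \cdot 6 \left(3 + A\right) 11 = 15 \cdot 4 \cdot 6 \left(3 + 60\right) 11 = 15 \cdot 24 \cdot 63 \cdot 11 = 15 \cdot 1512 \cdot 11 = 22680 \cdot 11 = 249480$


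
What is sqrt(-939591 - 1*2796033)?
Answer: 2*I*sqrt(933906) ≈ 1932.8*I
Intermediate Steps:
sqrt(-939591 - 1*2796033) = sqrt(-939591 - 2796033) = sqrt(-3735624) = 2*I*sqrt(933906)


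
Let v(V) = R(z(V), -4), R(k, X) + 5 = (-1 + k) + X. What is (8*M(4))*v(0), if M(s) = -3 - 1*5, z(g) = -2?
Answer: 768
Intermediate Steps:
R(k, X) = -6 + X + k (R(k, X) = -5 + ((-1 + k) + X) = -5 + (-1 + X + k) = -6 + X + k)
M(s) = -8 (M(s) = -3 - 5 = -8)
v(V) = -12 (v(V) = -6 - 4 - 2 = -12)
(8*M(4))*v(0) = (8*(-8))*(-12) = -64*(-12) = 768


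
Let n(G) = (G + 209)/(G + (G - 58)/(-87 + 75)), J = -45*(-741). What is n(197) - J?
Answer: -74187753/2225 ≈ -33343.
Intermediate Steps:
J = 33345
n(G) = (209 + G)/(29/6 + 11*G/12) (n(G) = (209 + G)/(G + (-58 + G)/(-12)) = (209 + G)/(G + (-58 + G)*(-1/12)) = (209 + G)/(G + (29/6 - G/12)) = (209 + G)/(29/6 + 11*G/12))
n(197) - J = 12*(209 + 197)/(58 + 11*197) - 1*33345 = 12*406/(58 + 2167) - 33345 = 12*406/2225 - 33345 = 12*(1/2225)*406 - 33345 = 4872/2225 - 33345 = -74187753/2225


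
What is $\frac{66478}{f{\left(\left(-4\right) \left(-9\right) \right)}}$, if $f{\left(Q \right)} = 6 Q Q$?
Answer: $\frac{33239}{3888} \approx 8.5491$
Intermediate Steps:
$f{\left(Q \right)} = 6 Q^{2}$
$\frac{66478}{f{\left(\left(-4\right) \left(-9\right) \right)}} = \frac{66478}{6 \left(\left(-4\right) \left(-9\right)\right)^{2}} = \frac{66478}{6 \cdot 36^{2}} = \frac{66478}{6 \cdot 1296} = \frac{66478}{7776} = 66478 \cdot \frac{1}{7776} = \frac{33239}{3888}$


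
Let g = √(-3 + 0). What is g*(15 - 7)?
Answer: 8*I*√3 ≈ 13.856*I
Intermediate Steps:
g = I*√3 (g = √(-3) = I*√3 ≈ 1.732*I)
g*(15 - 7) = (I*√3)*(15 - 7) = (I*√3)*8 = 8*I*√3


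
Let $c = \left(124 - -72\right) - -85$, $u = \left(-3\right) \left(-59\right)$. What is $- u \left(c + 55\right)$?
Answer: $-59472$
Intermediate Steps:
$u = 177$
$c = 281$ ($c = \left(124 + 72\right) + 85 = 196 + 85 = 281$)
$- u \left(c + 55\right) = \left(-1\right) 177 \left(281 + 55\right) = \left(-177\right) 336 = -59472$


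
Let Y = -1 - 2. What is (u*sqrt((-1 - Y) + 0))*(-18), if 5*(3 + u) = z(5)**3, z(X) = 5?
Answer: -396*sqrt(2) ≈ -560.03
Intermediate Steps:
u = 22 (u = -3 + (1/5)*5**3 = -3 + (1/5)*125 = -3 + 25 = 22)
Y = -3
(u*sqrt((-1 - Y) + 0))*(-18) = (22*sqrt((-1 - 1*(-3)) + 0))*(-18) = (22*sqrt((-1 + 3) + 0))*(-18) = (22*sqrt(2 + 0))*(-18) = (22*sqrt(2))*(-18) = -396*sqrt(2)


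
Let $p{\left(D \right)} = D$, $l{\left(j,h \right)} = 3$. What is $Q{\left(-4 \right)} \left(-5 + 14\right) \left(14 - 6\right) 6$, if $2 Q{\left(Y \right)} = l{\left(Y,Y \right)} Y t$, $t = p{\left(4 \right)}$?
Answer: $-10368$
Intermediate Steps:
$t = 4$
$Q{\left(Y \right)} = 6 Y$ ($Q{\left(Y \right)} = \frac{3 Y 4}{2} = \frac{12 Y}{2} = 6 Y$)
$Q{\left(-4 \right)} \left(-5 + 14\right) \left(14 - 6\right) 6 = 6 \left(-4\right) \left(-5 + 14\right) \left(14 - 6\right) 6 = \left(-24\right) 9 \left(14 - 6\right) 6 = \left(-216\right) 8 \cdot 6 = \left(-1728\right) 6 = -10368$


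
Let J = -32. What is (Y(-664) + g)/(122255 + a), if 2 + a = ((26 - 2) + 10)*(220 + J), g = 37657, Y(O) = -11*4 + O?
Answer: 3359/11695 ≈ 0.28722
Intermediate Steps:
Y(O) = -44 + O
a = 6390 (a = -2 + ((26 - 2) + 10)*(220 - 32) = -2 + (24 + 10)*188 = -2 + 34*188 = -2 + 6392 = 6390)
(Y(-664) + g)/(122255 + a) = ((-44 - 664) + 37657)/(122255 + 6390) = (-708 + 37657)/128645 = 36949*(1/128645) = 3359/11695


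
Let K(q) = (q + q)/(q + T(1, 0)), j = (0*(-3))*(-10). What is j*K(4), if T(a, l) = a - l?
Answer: 0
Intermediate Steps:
j = 0 (j = 0*(-10) = 0)
K(q) = 2*q/(1 + q) (K(q) = (q + q)/(q + (1 - 1*0)) = (2*q)/(q + (1 + 0)) = (2*q)/(q + 1) = (2*q)/(1 + q) = 2*q/(1 + q))
j*K(4) = 0*(2*4/(1 + 4)) = 0*(2*4/5) = 0*(2*4*(⅕)) = 0*(8/5) = 0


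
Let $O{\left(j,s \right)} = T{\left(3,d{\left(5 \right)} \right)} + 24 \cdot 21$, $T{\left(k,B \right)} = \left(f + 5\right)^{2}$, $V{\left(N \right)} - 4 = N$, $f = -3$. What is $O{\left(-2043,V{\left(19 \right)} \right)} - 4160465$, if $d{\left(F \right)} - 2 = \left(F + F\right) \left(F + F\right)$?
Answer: $-4159957$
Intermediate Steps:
$V{\left(N \right)} = 4 + N$
$d{\left(F \right)} = 2 + 4 F^{2}$ ($d{\left(F \right)} = 2 + \left(F + F\right) \left(F + F\right) = 2 + 2 F 2 F = 2 + 4 F^{2}$)
$T{\left(k,B \right)} = 4$ ($T{\left(k,B \right)} = \left(-3 + 5\right)^{2} = 2^{2} = 4$)
$O{\left(j,s \right)} = 508$ ($O{\left(j,s \right)} = 4 + 24 \cdot 21 = 4 + 504 = 508$)
$O{\left(-2043,V{\left(19 \right)} \right)} - 4160465 = 508 - 4160465 = -4159957$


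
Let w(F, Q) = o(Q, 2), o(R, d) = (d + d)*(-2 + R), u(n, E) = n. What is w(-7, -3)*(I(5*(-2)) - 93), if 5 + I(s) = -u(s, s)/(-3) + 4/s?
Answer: 6104/3 ≈ 2034.7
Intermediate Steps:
o(R, d) = 2*d*(-2 + R) (o(R, d) = (2*d)*(-2 + R) = 2*d*(-2 + R))
w(F, Q) = -8 + 4*Q (w(F, Q) = 2*2*(-2 + Q) = -8 + 4*Q)
I(s) = -5 + 4/s + s/3 (I(s) = -5 + (-s/(-3) + 4/s) = -5 + (-s*(-⅓) + 4/s) = -5 + (s/3 + 4/s) = -5 + (4/s + s/3) = -5 + 4/s + s/3)
w(-7, -3)*(I(5*(-2)) - 93) = (-8 + 4*(-3))*((-5 + 4/((5*(-2))) + (5*(-2))/3) - 93) = (-8 - 12)*((-5 + 4/(-10) + (⅓)*(-10)) - 93) = -20*((-5 + 4*(-⅒) - 10/3) - 93) = -20*((-5 - ⅖ - 10/3) - 93) = -20*(-131/15 - 93) = -20*(-1526/15) = 6104/3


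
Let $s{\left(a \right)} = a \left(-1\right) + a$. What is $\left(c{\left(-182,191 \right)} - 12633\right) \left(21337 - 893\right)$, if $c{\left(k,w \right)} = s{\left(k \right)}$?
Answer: $-258269052$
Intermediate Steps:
$s{\left(a \right)} = 0$ ($s{\left(a \right)} = - a + a = 0$)
$c{\left(k,w \right)} = 0$
$\left(c{\left(-182,191 \right)} - 12633\right) \left(21337 - 893\right) = \left(0 - 12633\right) \left(21337 - 893\right) = \left(-12633\right) 20444 = -258269052$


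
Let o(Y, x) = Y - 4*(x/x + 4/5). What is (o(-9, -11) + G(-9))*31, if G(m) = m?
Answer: -3906/5 ≈ -781.20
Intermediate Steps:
o(Y, x) = -36/5 + Y (o(Y, x) = Y - 4*(1 + 4*(⅕)) = Y - 4*(1 + ⅘) = Y - 4*9/5 = Y - 36/5 = -36/5 + Y)
(o(-9, -11) + G(-9))*31 = ((-36/5 - 9) - 9)*31 = (-81/5 - 9)*31 = -126/5*31 = -3906/5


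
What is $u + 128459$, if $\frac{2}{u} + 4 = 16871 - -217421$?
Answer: $\frac{15048201097}{117144} \approx 1.2846 \cdot 10^{5}$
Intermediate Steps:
$u = \frac{1}{117144}$ ($u = \frac{2}{-4 + \left(16871 - -217421\right)} = \frac{2}{-4 + \left(16871 + 217421\right)} = \frac{2}{-4 + 234292} = \frac{2}{234288} = 2 \cdot \frac{1}{234288} = \frac{1}{117144} \approx 8.5365 \cdot 10^{-6}$)
$u + 128459 = \frac{1}{117144} + 128459 = \frac{15048201097}{117144}$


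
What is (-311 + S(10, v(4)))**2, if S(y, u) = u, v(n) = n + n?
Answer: 91809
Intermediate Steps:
v(n) = 2*n
(-311 + S(10, v(4)))**2 = (-311 + 2*4)**2 = (-311 + 8)**2 = (-303)**2 = 91809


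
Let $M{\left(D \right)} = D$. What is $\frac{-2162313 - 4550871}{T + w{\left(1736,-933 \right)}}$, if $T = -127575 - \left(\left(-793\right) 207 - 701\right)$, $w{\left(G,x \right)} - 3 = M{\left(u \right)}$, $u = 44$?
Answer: $- \frac{1678296}{9331} \approx -179.86$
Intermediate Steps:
$w{\left(G,x \right)} = 47$ ($w{\left(G,x \right)} = 3 + 44 = 47$)
$T = 37277$ ($T = -127575 - \left(-164151 - 701\right) = -127575 - -164852 = -127575 + 164852 = 37277$)
$\frac{-2162313 - 4550871}{T + w{\left(1736,-933 \right)}} = \frac{-2162313 - 4550871}{37277 + 47} = - \frac{6713184}{37324} = \left(-6713184\right) \frac{1}{37324} = - \frac{1678296}{9331}$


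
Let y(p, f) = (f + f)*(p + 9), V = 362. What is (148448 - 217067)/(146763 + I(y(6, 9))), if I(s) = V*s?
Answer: -22873/81501 ≈ -0.28065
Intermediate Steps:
y(p, f) = 2*f*(9 + p) (y(p, f) = (2*f)*(9 + p) = 2*f*(9 + p))
I(s) = 362*s
(148448 - 217067)/(146763 + I(y(6, 9))) = (148448 - 217067)/(146763 + 362*(2*9*(9 + 6))) = -68619/(146763 + 362*(2*9*15)) = -68619/(146763 + 362*270) = -68619/(146763 + 97740) = -68619/244503 = -68619*1/244503 = -22873/81501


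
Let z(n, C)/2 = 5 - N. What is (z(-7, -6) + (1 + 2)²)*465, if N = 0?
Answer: 8835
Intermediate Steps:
z(n, C) = 10 (z(n, C) = 2*(5 - 1*0) = 2*(5 + 0) = 2*5 = 10)
(z(-7, -6) + (1 + 2)²)*465 = (10 + (1 + 2)²)*465 = (10 + 3²)*465 = (10 + 9)*465 = 19*465 = 8835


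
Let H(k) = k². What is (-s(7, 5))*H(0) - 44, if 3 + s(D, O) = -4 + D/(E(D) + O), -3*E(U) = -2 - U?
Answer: -44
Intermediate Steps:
E(U) = ⅔ + U/3 (E(U) = -(-2 - U)/3 = ⅔ + U/3)
s(D, O) = -7 + D/(⅔ + O + D/3) (s(D, O) = -3 + (-4 + D/((⅔ + D/3) + O)) = -3 + (-4 + D/(⅔ + O + D/3)) = -7 + D/(⅔ + O + D/3))
(-s(7, 5))*H(0) - 44 = -(-14 - 21*5 - 4*7)/(2 + 7 + 3*5)*0² - 44 = -(-14 - 105 - 28)/(2 + 7 + 15)*0 - 44 = -(-147)/24*0 - 44 = -1*(-49/8)*0 - 44 = (49/8)*0 - 44 = 0 - 44 = -44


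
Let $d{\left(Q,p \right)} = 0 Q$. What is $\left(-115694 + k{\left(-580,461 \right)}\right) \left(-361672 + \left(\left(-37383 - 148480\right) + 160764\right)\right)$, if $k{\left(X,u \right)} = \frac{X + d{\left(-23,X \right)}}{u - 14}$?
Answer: $\frac{20002170908258}{447} \approx 4.4748 \cdot 10^{10}$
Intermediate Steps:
$d{\left(Q,p \right)} = 0$
$k{\left(X,u \right)} = \frac{X}{-14 + u}$ ($k{\left(X,u \right)} = \frac{X + 0}{u - 14} = \frac{X}{-14 + u}$)
$\left(-115694 + k{\left(-580,461 \right)}\right) \left(-361672 + \left(\left(-37383 - 148480\right) + 160764\right)\right) = \left(-115694 - \frac{580}{-14 + 461}\right) \left(-361672 + \left(\left(-37383 - 148480\right) + 160764\right)\right) = \left(-115694 - \frac{580}{447}\right) \left(-361672 + \left(-185863 + 160764\right)\right) = \left(-115694 - \frac{580}{447}\right) \left(-361672 - 25099\right) = \left(-115694 - \frac{580}{447}\right) \left(-386771\right) = \left(- \frac{51715798}{447}\right) \left(-386771\right) = \frac{20002170908258}{447}$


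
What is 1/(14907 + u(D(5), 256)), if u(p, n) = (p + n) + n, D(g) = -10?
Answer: 1/15409 ≈ 6.4897e-5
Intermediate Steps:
u(p, n) = p + 2*n (u(p, n) = (n + p) + n = p + 2*n)
1/(14907 + u(D(5), 256)) = 1/(14907 + (-10 + 2*256)) = 1/(14907 + (-10 + 512)) = 1/(14907 + 502) = 1/15409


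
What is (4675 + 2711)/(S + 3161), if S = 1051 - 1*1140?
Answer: 1231/512 ≈ 2.4043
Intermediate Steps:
S = -89 (S = 1051 - 1140 = -89)
(4675 + 2711)/(S + 3161) = (4675 + 2711)/(-89 + 3161) = 7386/3072 = 7386*(1/3072) = 1231/512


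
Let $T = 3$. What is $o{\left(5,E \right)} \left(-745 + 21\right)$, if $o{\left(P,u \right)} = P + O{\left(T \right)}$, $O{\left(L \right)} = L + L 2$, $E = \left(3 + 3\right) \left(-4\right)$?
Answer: $-10136$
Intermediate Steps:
$E = -24$ ($E = 6 \left(-4\right) = -24$)
$O{\left(L \right)} = 3 L$ ($O{\left(L \right)} = L + 2 L = 3 L$)
$o{\left(P,u \right)} = 9 + P$ ($o{\left(P,u \right)} = P + 3 \cdot 3 = P + 9 = 9 + P$)
$o{\left(5,E \right)} \left(-745 + 21\right) = \left(9 + 5\right) \left(-745 + 21\right) = 14 \left(-724\right) = -10136$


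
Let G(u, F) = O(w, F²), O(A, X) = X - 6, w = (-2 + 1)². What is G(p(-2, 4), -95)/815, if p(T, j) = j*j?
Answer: 9019/815 ≈ 11.066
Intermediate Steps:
p(T, j) = j²
w = 1 (w = (-1)² = 1)
O(A, X) = -6 + X
G(u, F) = -6 + F²
G(p(-2, 4), -95)/815 = (-6 + (-95)²)/815 = (-6 + 9025)*(1/815) = 9019*(1/815) = 9019/815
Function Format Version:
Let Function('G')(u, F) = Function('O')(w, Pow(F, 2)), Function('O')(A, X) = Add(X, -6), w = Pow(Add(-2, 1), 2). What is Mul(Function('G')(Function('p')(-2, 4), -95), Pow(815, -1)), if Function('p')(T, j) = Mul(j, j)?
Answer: Rational(9019, 815) ≈ 11.066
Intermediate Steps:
Function('p')(T, j) = Pow(j, 2)
w = 1 (w = Pow(-1, 2) = 1)
Function('O')(A, X) = Add(-6, X)
Function('G')(u, F) = Add(-6, Pow(F, 2))
Mul(Function('G')(Function('p')(-2, 4), -95), Pow(815, -1)) = Mul(Add(-6, Pow(-95, 2)), Pow(815, -1)) = Mul(Add(-6, 9025), Rational(1, 815)) = Mul(9019, Rational(1, 815)) = Rational(9019, 815)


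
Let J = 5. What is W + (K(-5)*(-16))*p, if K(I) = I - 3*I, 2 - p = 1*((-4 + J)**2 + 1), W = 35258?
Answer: 35258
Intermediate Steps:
p = 0 (p = 2 - ((-4 + 5)**2 + 1) = 2 - (1**2 + 1) = 2 - (1 + 1) = 2 - 2 = 0)
K(I) = -2*I (K(I) = I - 3*I = -2*I)
W + (K(-5)*(-16))*p = 35258 + (-2*(-5)*(-16))*0 = 35258 + (10*(-16))*0 = 35258 - 160*0 = 35258 + 0 = 35258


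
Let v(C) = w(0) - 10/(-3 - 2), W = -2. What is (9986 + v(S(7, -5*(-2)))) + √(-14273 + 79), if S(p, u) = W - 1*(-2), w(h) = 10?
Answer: 9998 + I*√14194 ≈ 9998.0 + 119.14*I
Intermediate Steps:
S(p, u) = 0 (S(p, u) = -2 - 1*(-2) = -2 + 2 = 0)
v(C) = 12 (v(C) = 10 - 10/(-3 - 2) = 10 - 10/(-5) = 10 - (-1)*10/5 = 10 - 1*(-2) = 10 + 2 = 12)
(9986 + v(S(7, -5*(-2)))) + √(-14273 + 79) = (9986 + 12) + √(-14273 + 79) = 9998 + √(-14194) = 9998 + I*√14194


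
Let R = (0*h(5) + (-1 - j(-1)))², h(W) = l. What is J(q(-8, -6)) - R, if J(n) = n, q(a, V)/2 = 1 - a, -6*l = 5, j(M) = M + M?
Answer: 17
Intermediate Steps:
j(M) = 2*M
l = -⅚ (l = -⅙*5 = -⅚ ≈ -0.83333)
h(W) = -⅚
q(a, V) = 2 - 2*a (q(a, V) = 2*(1 - a) = 2 - 2*a)
R = 1 (R = (0*(-⅚) + (-1 - 2*(-1)))² = (0 + (-1 - 1*(-2)))² = (0 + (-1 + 2))² = (0 + 1)² = 1² = 1)
J(q(-8, -6)) - R = (2 - 2*(-8)) - 1*1 = (2 + 16) - 1 = 18 - 1 = 17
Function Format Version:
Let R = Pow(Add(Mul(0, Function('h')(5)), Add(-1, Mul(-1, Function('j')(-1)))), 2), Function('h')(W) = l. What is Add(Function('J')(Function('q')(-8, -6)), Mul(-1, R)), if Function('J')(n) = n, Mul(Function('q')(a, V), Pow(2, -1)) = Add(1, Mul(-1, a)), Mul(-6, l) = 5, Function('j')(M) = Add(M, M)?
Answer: 17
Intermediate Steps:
Function('j')(M) = Mul(2, M)
l = Rational(-5, 6) (l = Mul(Rational(-1, 6), 5) = Rational(-5, 6) ≈ -0.83333)
Function('h')(W) = Rational(-5, 6)
Function('q')(a, V) = Add(2, Mul(-2, a)) (Function('q')(a, V) = Mul(2, Add(1, Mul(-1, a))) = Add(2, Mul(-2, a)))
R = 1 (R = Pow(Add(Mul(0, Rational(-5, 6)), Add(-1, Mul(-1, Mul(2, -1)))), 2) = Pow(Add(0, Add(-1, Mul(-1, -2))), 2) = Pow(Add(0, Add(-1, 2)), 2) = Pow(Add(0, 1), 2) = Pow(1, 2) = 1)
Add(Function('J')(Function('q')(-8, -6)), Mul(-1, R)) = Add(Add(2, Mul(-2, -8)), Mul(-1, 1)) = Add(Add(2, 16), -1) = Add(18, -1) = 17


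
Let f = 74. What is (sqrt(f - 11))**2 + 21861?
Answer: 21924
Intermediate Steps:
(sqrt(f - 11))**2 + 21861 = (sqrt(74 - 11))**2 + 21861 = (sqrt(63))**2 + 21861 = (3*sqrt(7))**2 + 21861 = 63 + 21861 = 21924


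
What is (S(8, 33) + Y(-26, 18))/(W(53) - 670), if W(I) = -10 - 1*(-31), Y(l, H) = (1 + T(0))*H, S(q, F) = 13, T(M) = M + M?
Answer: -31/649 ≈ -0.047766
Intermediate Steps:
T(M) = 2*M
Y(l, H) = H (Y(l, H) = (1 + 2*0)*H = (1 + 0)*H = 1*H = H)
W(I) = 21 (W(I) = -10 + 31 = 21)
(S(8, 33) + Y(-26, 18))/(W(53) - 670) = (13 + 18)/(21 - 670) = 31/(-649) = 31*(-1/649) = -31/649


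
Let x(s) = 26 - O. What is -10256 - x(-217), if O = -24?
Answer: -10306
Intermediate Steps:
x(s) = 50 (x(s) = 26 - 1*(-24) = 26 + 24 = 50)
-10256 - x(-217) = -10256 - 1*50 = -10256 - 50 = -10306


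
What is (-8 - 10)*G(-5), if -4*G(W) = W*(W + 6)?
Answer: -45/2 ≈ -22.500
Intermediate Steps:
G(W) = -W*(6 + W)/4 (G(W) = -W*(W + 6)/4 = -W*(6 + W)/4)
(-8 - 10)*G(-5) = (-8 - 10)*(-¼*(-5)*(6 - 5)) = -(-9)*(-5)/2 = -18*5/4 = -45/2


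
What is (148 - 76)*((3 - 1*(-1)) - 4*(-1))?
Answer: 576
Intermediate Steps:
(148 - 76)*((3 - 1*(-1)) - 4*(-1)) = 72*((3 + 1) + 4) = 72*(4 + 4) = 72*8 = 576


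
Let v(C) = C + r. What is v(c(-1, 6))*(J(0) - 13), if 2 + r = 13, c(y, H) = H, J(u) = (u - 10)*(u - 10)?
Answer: 1479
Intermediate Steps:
J(u) = (-10 + u)² (J(u) = (-10 + u)*(-10 + u) = (-10 + u)²)
r = 11 (r = -2 + 13 = 11)
v(C) = 11 + C (v(C) = C + 11 = 11 + C)
v(c(-1, 6))*(J(0) - 13) = (11 + 6)*((-10 + 0)² - 13) = 17*((-10)² - 13) = 17*(100 - 13) = 17*87 = 1479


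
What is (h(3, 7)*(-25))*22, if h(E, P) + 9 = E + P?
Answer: -550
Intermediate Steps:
h(E, P) = -9 + E + P (h(E, P) = -9 + (E + P) = -9 + E + P)
(h(3, 7)*(-25))*22 = ((-9 + 3 + 7)*(-25))*22 = (1*(-25))*22 = -25*22 = -550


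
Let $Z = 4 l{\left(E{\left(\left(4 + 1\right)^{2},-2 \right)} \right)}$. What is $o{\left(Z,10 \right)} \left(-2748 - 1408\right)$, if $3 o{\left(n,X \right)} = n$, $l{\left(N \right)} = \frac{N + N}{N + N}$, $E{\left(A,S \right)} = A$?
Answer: $- \frac{16624}{3} \approx -5541.3$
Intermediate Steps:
$l{\left(N \right)} = 1$ ($l{\left(N \right)} = \frac{2 N}{2 N} = 2 N \frac{1}{2 N} = 1$)
$Z = 4$ ($Z = 4 \cdot 1 = 4$)
$o{\left(n,X \right)} = \frac{n}{3}$
$o{\left(Z,10 \right)} \left(-2748 - 1408\right) = \frac{1}{3} \cdot 4 \left(-2748 - 1408\right) = \frac{4}{3} \left(-4156\right) = - \frac{16624}{3}$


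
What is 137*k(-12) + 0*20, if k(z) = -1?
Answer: -137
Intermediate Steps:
137*k(-12) + 0*20 = 137*(-1) + 0*20 = -137 + 0 = -137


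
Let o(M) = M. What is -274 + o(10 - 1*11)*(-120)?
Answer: -154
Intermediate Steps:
-274 + o(10 - 1*11)*(-120) = -274 + (10 - 1*11)*(-120) = -274 + (10 - 11)*(-120) = -274 - 1*(-120) = -274 + 120 = -154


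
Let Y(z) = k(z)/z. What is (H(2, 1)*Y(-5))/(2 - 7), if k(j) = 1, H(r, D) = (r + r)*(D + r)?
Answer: 12/25 ≈ 0.48000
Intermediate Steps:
H(r, D) = 2*r*(D + r) (H(r, D) = (2*r)*(D + r) = 2*r*(D + r))
Y(z) = 1/z
(H(2, 1)*Y(-5))/(2 - 7) = ((2*2*(1 + 2))/(-5))/(2 - 7) = ((2*2*3)*(-⅕))/(-5) = (12*(-⅕))*(-⅕) = -12/5*(-⅕) = 12/25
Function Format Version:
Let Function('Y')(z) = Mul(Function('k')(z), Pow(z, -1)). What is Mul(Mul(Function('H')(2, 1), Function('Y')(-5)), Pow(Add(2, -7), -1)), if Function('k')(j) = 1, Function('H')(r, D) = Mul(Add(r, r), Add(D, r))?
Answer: Rational(12, 25) ≈ 0.48000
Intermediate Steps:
Function('H')(r, D) = Mul(2, r, Add(D, r)) (Function('H')(r, D) = Mul(Mul(2, r), Add(D, r)) = Mul(2, r, Add(D, r)))
Function('Y')(z) = Pow(z, -1) (Function('Y')(z) = Mul(1, Pow(z, -1)) = Pow(z, -1))
Mul(Mul(Function('H')(2, 1), Function('Y')(-5)), Pow(Add(2, -7), -1)) = Mul(Mul(Mul(2, 2, Add(1, 2)), Pow(-5, -1)), Pow(Add(2, -7), -1)) = Mul(Mul(Mul(2, 2, 3), Rational(-1, 5)), Pow(-5, -1)) = Mul(Mul(12, Rational(-1, 5)), Rational(-1, 5)) = Mul(Rational(-12, 5), Rational(-1, 5)) = Rational(12, 25)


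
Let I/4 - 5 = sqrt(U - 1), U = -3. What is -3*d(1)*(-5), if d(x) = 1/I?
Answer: 75/116 - 15*I/58 ≈ 0.64655 - 0.25862*I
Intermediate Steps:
I = 20 + 8*I (I = 20 + 4*sqrt(-3 - 1) = 20 + 4*sqrt(-4) = 20 + 4*(2*I) = 20 + 8*I ≈ 20.0 + 8.0*I)
d(x) = (20 - 8*I)/464 (d(x) = 1/(20 + 8*I) = (20 - 8*I)/464)
-3*d(1)*(-5) = -3*(5/116 - I/58)*(-5) = (-15/116 + 3*I/58)*(-5) = 75/116 - 15*I/58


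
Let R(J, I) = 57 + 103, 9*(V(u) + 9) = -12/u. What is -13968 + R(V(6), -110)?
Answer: -13808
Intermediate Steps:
V(u) = -9 - 4/(3*u) (V(u) = -9 + (-12/u)/9 = -9 - 4/(3*u))
R(J, I) = 160
-13968 + R(V(6), -110) = -13968 + 160 = -13808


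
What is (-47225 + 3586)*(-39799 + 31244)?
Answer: 373331645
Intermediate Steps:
(-47225 + 3586)*(-39799 + 31244) = -43639*(-8555) = 373331645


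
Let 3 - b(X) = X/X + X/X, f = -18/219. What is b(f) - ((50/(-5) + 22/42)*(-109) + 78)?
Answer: -23308/21 ≈ -1109.9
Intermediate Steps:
f = -6/73 (f = -18*1/219 = -6/73 ≈ -0.082192)
b(X) = 1 (b(X) = 3 - (X/X + X/X) = 3 - (1 + 1) = 3 - 1*2 = 3 - 2 = 1)
b(f) - ((50/(-5) + 22/42)*(-109) + 78) = 1 - ((50/(-5) + 22/42)*(-109) + 78) = 1 - ((50*(-⅕) + 22*(1/42))*(-109) + 78) = 1 - ((-10 + 11/21)*(-109) + 78) = 1 - (-199/21*(-109) + 78) = 1 - (21691/21 + 78) = 1 - 1*23329/21 = 1 - 23329/21 = -23308/21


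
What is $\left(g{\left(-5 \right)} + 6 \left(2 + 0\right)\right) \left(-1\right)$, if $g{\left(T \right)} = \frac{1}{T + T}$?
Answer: $- \frac{119}{10} \approx -11.9$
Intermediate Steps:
$g{\left(T \right)} = \frac{1}{2 T}$
$\left(g{\left(-5 \right)} + 6 \left(2 + 0\right)\right) \left(-1\right) = \left(\frac{1}{2 \left(-5\right)} + 6 \left(2 + 0\right)\right) \left(-1\right) = \left(\frac{1}{2} \left(- \frac{1}{5}\right) + 6 \cdot 2\right) \left(-1\right) = \left(- \frac{1}{10} + 12\right) \left(-1\right) = \frac{119}{10} \left(-1\right) = - \frac{119}{10}$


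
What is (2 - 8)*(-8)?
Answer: 48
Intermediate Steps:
(2 - 8)*(-8) = -6*(-8) = 48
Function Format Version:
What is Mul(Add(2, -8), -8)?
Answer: 48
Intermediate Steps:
Mul(Add(2, -8), -8) = Mul(-6, -8) = 48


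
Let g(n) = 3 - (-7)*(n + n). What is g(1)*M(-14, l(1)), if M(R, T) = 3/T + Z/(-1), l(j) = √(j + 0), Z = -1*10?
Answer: 221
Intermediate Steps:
Z = -10
l(j) = √j
M(R, T) = 10 + 3/T (M(R, T) = 3/T - 10/(-1) = 3/T - 10*(-1) = 3/T + 10 = 10 + 3/T)
g(n) = 3 + 14*n (g(n) = 3 - (-7)*2*n = 3 - (-14)*n = 3 + 14*n)
g(1)*M(-14, l(1)) = (3 + 14*1)*(10 + 3/(√1)) = (3 + 14)*(10 + 3/1) = 17*(10 + 3*1) = 17*(10 + 3) = 17*13 = 221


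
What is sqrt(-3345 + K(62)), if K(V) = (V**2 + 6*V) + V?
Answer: sqrt(933) ≈ 30.545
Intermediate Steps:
K(V) = V**2 + 7*V
sqrt(-3345 + K(62)) = sqrt(-3345 + 62*(7 + 62)) = sqrt(-3345 + 62*69) = sqrt(-3345 + 4278) = sqrt(933)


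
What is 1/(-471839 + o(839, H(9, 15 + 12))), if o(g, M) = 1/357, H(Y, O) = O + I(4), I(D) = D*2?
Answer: -357/168446522 ≈ -2.1194e-6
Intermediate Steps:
I(D) = 2*D
H(Y, O) = 8 + O (H(Y, O) = O + 2*4 = O + 8 = 8 + O)
o(g, M) = 1/357
1/(-471839 + o(839, H(9, 15 + 12))) = 1/(-471839 + 1/357) = 1/(-168446522/357) = -357/168446522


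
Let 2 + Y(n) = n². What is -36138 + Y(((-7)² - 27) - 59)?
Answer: -34771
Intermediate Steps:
Y(n) = -2 + n²
-36138 + Y(((-7)² - 27) - 59) = -36138 + (-2 + (((-7)² - 27) - 59)²) = -36138 + (-2 + ((49 - 27) - 59)²) = -36138 + (-2 + (22 - 59)²) = -36138 + (-2 + (-37)²) = -36138 + (-2 + 1369) = -36138 + 1367 = -34771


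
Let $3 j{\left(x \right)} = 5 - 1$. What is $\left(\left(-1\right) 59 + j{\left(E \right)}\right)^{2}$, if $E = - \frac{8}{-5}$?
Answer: $\frac{29929}{9} \approx 3325.4$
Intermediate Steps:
$E = \frac{8}{5}$ ($E = \left(-8\right) \left(- \frac{1}{5}\right) = \frac{8}{5} \approx 1.6$)
$j{\left(x \right)} = \frac{4}{3}$ ($j{\left(x \right)} = \frac{5 - 1}{3} = \frac{1}{3} \cdot 4 = \frac{4}{3}$)
$\left(\left(-1\right) 59 + j{\left(E \right)}\right)^{2} = \left(\left(-1\right) 59 + \frac{4}{3}\right)^{2} = \left(-59 + \frac{4}{3}\right)^{2} = \left(- \frac{173}{3}\right)^{2} = \frac{29929}{9}$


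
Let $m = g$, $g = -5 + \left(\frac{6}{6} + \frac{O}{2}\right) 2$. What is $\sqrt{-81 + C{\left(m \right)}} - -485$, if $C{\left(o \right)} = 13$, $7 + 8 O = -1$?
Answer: $485 + 2 i \sqrt{17} \approx 485.0 + 8.2462 i$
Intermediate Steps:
$O = -1$ ($O = - \frac{7}{8} + \frac{1}{8} \left(-1\right) = - \frac{7}{8} - \frac{1}{8} = -1$)
$g = -4$ ($g = -5 + \left(\frac{6}{6} - \frac{1}{2}\right) 2 = -5 + \left(6 \cdot \frac{1}{6} - \frac{1}{2}\right) 2 = -5 + \left(1 - \frac{1}{2}\right) 2 = -5 + \frac{1}{2} \cdot 2 = -5 + 1 = -4$)
$m = -4$
$\sqrt{-81 + C{\left(m \right)}} - -485 = \sqrt{-81 + 13} - -485 = \sqrt{-68} + 485 = 2 i \sqrt{17} + 485 = 485 + 2 i \sqrt{17}$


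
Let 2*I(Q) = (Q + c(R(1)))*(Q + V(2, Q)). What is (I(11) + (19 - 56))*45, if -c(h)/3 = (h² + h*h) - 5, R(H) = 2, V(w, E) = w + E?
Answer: -585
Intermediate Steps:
V(w, E) = E + w
c(h) = 15 - 6*h² (c(h) = -3*((h² + h*h) - 5) = -3*((h² + h²) - 5) = -3*(2*h² - 5) = -3*(-5 + 2*h²) = 15 - 6*h²)
I(Q) = (-9 + Q)*(2 + 2*Q)/2 (I(Q) = ((Q + (15 - 6*2²))*(Q + (Q + 2)))/2 = ((Q + (15 - 6*4))*(Q + (2 + Q)))/2 = ((Q + (15 - 24))*(2 + 2*Q))/2 = ((Q - 9)*(2 + 2*Q))/2 = ((-9 + Q)*(2 + 2*Q))/2 = (-9 + Q)*(2 + 2*Q)/2)
(I(11) + (19 - 56))*45 = ((-9 + 11² - 8*11) + (19 - 56))*45 = ((-9 + 121 - 88) - 37)*45 = (24 - 37)*45 = -13*45 = -585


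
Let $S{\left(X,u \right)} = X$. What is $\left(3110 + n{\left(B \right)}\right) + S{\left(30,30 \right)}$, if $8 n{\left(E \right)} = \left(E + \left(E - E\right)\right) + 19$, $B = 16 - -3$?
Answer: $\frac{12579}{4} \approx 3144.8$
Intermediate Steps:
$B = 19$ ($B = 16 + 3 = 19$)
$n{\left(E \right)} = \frac{19}{8} + \frac{E}{8}$ ($n{\left(E \right)} = \frac{\left(E + \left(E - E\right)\right) + 19}{8} = \frac{\left(E + 0\right) + 19}{8} = \frac{E + 19}{8} = \frac{19 + E}{8} = \frac{19}{8} + \frac{E}{8}$)
$\left(3110 + n{\left(B \right)}\right) + S{\left(30,30 \right)} = \left(3110 + \left(\frac{19}{8} + \frac{1}{8} \cdot 19\right)\right) + 30 = \left(3110 + \left(\frac{19}{8} + \frac{19}{8}\right)\right) + 30 = \left(3110 + \frac{19}{4}\right) + 30 = \frac{12459}{4} + 30 = \frac{12579}{4}$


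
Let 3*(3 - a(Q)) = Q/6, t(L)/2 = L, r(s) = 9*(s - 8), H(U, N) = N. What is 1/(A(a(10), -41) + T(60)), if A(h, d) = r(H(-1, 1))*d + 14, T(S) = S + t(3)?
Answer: 1/2663 ≈ 0.00037552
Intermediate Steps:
r(s) = -72 + 9*s (r(s) = 9*(-8 + s) = -72 + 9*s)
t(L) = 2*L
a(Q) = 3 - Q/18 (a(Q) = 3 - Q/(3*6) = 3 - Q/18)
T(S) = 6 + S (T(S) = S + 2*3 = S + 6 = 6 + S)
A(h, d) = 14 - 63*d (A(h, d) = (-72 + 9*1)*d + 14 = (-72 + 9)*d + 14 = -63*d + 14 = 14 - 63*d)
1/(A(a(10), -41) + T(60)) = 1/((14 - 63*(-41)) + (6 + 60)) = 1/((14 + 2583) + 66) = 1/(2597 + 66) = 1/2663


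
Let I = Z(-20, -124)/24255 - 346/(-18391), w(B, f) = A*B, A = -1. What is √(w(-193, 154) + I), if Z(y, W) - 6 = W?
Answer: √87089009791541285/21241605 ≈ 13.893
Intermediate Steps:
Z(y, W) = 6 + W
w(B, f) = -B
I = 6222092/446073705 (I = (6 - 124)/24255 - 346/(-18391) = -118*1/24255 - 346*(-1/18391) = -118/24255 + 346/18391 = 6222092/446073705 ≈ 0.013949)
√(w(-193, 154) + I) = √(-1*(-193) + 6222092/446073705) = √(193 + 6222092/446073705) = √(86098447157/446073705) = √87089009791541285/21241605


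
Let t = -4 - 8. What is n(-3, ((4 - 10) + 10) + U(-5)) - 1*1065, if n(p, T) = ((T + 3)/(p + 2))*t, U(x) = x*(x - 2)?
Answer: -561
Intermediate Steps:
U(x) = x*(-2 + x)
t = -12
n(p, T) = -12*(3 + T)/(2 + p) (n(p, T) = ((T + 3)/(p + 2))*(-12) = ((3 + T)/(2 + p))*(-12) = -12*(3 + T)/(2 + p))
n(-3, ((4 - 10) + 10) + U(-5)) - 1*1065 = 12*(-3 - (((4 - 10) + 10) - 5*(-2 - 5)))/(2 - 3) - 1*1065 = 12*(-3 - ((-6 + 10) - 5*(-7)))/(-1) - 1065 = 12*(-1)*(-3 - (4 + 35)) - 1065 = 12*(-1)*(-3 - 1*39) - 1065 = 12*(-1)*(-3 - 39) - 1065 = 12*(-1)*(-42) - 1065 = 504 - 1065 = -561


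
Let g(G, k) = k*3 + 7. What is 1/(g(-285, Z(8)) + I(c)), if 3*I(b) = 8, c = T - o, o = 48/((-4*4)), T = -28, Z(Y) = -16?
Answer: -3/115 ≈ -0.026087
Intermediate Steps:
g(G, k) = 7 + 3*k (g(G, k) = 3*k + 7 = 7 + 3*k)
o = -3 (o = 48/(-16) = 48*(-1/16) = -3)
c = -25 (c = -28 - 1*(-3) = -28 + 3 = -25)
I(b) = 8/3 (I(b) = (⅓)*8 = 8/3)
1/(g(-285, Z(8)) + I(c)) = 1/((7 + 3*(-16)) + 8/3) = 1/((7 - 48) + 8/3) = 1/(-41 + 8/3) = 1/(-115/3) = -3/115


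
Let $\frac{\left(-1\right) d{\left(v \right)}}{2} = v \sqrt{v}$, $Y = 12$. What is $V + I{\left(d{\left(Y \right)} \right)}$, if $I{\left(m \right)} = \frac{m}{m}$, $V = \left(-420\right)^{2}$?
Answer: $176401$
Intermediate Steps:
$d{\left(v \right)} = - 2 v^{\frac{3}{2}}$ ($d{\left(v \right)} = - 2 v \sqrt{v} = - 2 v^{\frac{3}{2}}$)
$V = 176400$
$I{\left(m \right)} = 1$
$V + I{\left(d{\left(Y \right)} \right)} = 176400 + 1 = 176401$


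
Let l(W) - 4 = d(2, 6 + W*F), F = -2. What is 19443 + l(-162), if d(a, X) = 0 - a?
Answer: 19445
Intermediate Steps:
d(a, X) = -a
l(W) = 2 (l(W) = 4 - 1*2 = 4 - 2 = 2)
19443 + l(-162) = 19443 + 2 = 19445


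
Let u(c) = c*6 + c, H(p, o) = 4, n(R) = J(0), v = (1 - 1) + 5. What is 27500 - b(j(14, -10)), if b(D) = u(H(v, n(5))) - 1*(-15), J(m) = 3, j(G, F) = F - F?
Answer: 27457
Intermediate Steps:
j(G, F) = 0
v = 5 (v = 0 + 5 = 5)
n(R) = 3
u(c) = 7*c (u(c) = 6*c + c = 7*c)
b(D) = 43 (b(D) = 7*4 - 1*(-15) = 28 + 15 = 43)
27500 - b(j(14, -10)) = 27500 - 1*43 = 27500 - 43 = 27457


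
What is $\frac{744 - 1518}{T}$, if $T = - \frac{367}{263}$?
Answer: $\frac{203562}{367} \approx 554.67$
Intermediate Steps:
$T = - \frac{367}{263}$ ($T = \left(-367\right) \frac{1}{263} = - \frac{367}{263} \approx -1.3954$)
$\frac{744 - 1518}{T} = \frac{744 - 1518}{- \frac{367}{263}} = \left(- \frac{263}{367}\right) \left(-774\right) = \frac{203562}{367}$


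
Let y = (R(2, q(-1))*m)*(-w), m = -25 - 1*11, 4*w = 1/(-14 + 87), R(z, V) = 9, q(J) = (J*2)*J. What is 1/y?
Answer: 73/81 ≈ 0.90123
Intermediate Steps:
q(J) = 2*J² (q(J) = (2*J)*J = 2*J²)
w = 1/292 (w = 1/(4*(-14 + 87)) = (¼)/73 = (¼)*(1/73) = 1/292 ≈ 0.0034247)
m = -36 (m = -25 - 11 = -36)
y = 81/73 (y = (9*(-36))*(-1*1/292) = -324*(-1/292) = 81/73 ≈ 1.1096)
1/y = 1/(81/73) = 73/81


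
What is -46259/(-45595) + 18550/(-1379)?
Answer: -111713727/8982215 ≈ -12.437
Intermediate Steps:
-46259/(-45595) + 18550/(-1379) = -46259*(-1/45595) + 18550*(-1/1379) = 46259/45595 - 2650/197 = -111713727/8982215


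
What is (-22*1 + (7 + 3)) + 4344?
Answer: 4332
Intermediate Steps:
(-22*1 + (7 + 3)) + 4344 = (-22 + 10) + 4344 = -12 + 4344 = 4332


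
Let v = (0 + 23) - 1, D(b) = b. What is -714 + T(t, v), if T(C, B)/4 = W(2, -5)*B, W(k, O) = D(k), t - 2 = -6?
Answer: -538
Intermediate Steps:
t = -4 (t = 2 - 6 = -4)
v = 22 (v = 23 - 1 = 22)
W(k, O) = k
T(C, B) = 8*B (T(C, B) = 4*(2*B) = 8*B)
-714 + T(t, v) = -714 + 8*22 = -714 + 176 = -538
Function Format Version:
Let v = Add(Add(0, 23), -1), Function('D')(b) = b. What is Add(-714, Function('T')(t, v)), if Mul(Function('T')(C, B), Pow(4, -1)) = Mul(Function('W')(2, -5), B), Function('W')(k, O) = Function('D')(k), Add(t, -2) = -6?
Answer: -538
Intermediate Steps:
t = -4 (t = Add(2, -6) = -4)
v = 22 (v = Add(23, -1) = 22)
Function('W')(k, O) = k
Function('T')(C, B) = Mul(8, B) (Function('T')(C, B) = Mul(4, Mul(2, B)) = Mul(8, B))
Add(-714, Function('T')(t, v)) = Add(-714, Mul(8, 22)) = Add(-714, 176) = -538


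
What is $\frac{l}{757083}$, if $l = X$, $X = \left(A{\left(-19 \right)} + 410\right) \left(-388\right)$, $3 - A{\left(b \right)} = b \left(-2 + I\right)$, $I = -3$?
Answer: $- \frac{41128}{252361} \approx -0.16297$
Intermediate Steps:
$A{\left(b \right)} = 3 + 5 b$ ($A{\left(b \right)} = 3 - b \left(-2 - 3\right) = 3 - b \left(-5\right) = 3 - - 5 b = 3 + 5 b$)
$X = -123384$ ($X = \left(\left(3 + 5 \left(-19\right)\right) + 410\right) \left(-388\right) = \left(\left(3 - 95\right) + 410\right) \left(-388\right) = \left(-92 + 410\right) \left(-388\right) = 318 \left(-388\right) = -123384$)
$l = -123384$
$\frac{l}{757083} = - \frac{123384}{757083} = \left(-123384\right) \frac{1}{757083} = - \frac{41128}{252361}$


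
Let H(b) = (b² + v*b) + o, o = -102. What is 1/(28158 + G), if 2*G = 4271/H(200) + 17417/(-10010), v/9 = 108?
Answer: 1172661490/33018792731531 ≈ 3.5515e-5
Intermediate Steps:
v = 972 (v = 9*108 = 972)
H(b) = -102 + b² + 972*b (H(b) = (b² + 972*b) - 102 = -102 + b² + 972*b)
G = -1009503889/1172661490 (G = (4271/(-102 + 200² + 972*200) + 17417/(-10010))/2 = (4271/(-102 + 40000 + 194400) + 17417*(-1/10010))/2 = (4271/234298 - 17417/10010)/2 = (½)*(-1009503889/586330745) = -1009503889/1172661490 ≈ -0.86087)
1/(28158 + G) = 1/(28158 - 1009503889/1172661490) = 1/(33018792731531/1172661490) = 1172661490/33018792731531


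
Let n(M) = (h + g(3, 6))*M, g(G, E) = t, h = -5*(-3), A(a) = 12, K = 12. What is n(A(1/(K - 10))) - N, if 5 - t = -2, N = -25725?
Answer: 25989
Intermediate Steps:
t = 7 (t = 5 - 1*(-2) = 5 + 2 = 7)
h = 15
g(G, E) = 7
n(M) = 22*M (n(M) = (15 + 7)*M = 22*M)
n(A(1/(K - 10))) - N = 22*12 - 1*(-25725) = 264 + 25725 = 25989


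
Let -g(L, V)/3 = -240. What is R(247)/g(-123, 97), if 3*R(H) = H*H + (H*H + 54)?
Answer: 15259/270 ≈ 56.515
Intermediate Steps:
g(L, V) = 720 (g(L, V) = -3*(-240) = 720)
R(H) = 18 + 2*H²/3 (R(H) = (H*H + (H*H + 54))/3 = (H² + (H² + 54))/3 = (H² + (54 + H²))/3 = (54 + 2*H²)/3 = 18 + 2*H²/3)
R(247)/g(-123, 97) = (18 + (⅔)*247²)/720 = (18 + (⅔)*61009)*(1/720) = (18 + 122018/3)*(1/720) = (122072/3)*(1/720) = 15259/270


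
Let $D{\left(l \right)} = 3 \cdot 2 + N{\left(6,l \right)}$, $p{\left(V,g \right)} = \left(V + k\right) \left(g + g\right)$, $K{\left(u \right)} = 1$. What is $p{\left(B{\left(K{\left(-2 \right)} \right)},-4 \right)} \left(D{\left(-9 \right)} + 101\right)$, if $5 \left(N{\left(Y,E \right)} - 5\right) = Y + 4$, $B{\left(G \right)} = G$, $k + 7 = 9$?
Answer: $-2736$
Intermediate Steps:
$k = 2$ ($k = -7 + 9 = 2$)
$N{\left(Y,E \right)} = \frac{29}{5} + \frac{Y}{5}$ ($N{\left(Y,E \right)} = 5 + \frac{Y + 4}{5} = 5 + \frac{4 + Y}{5} = 5 + \left(\frac{4}{5} + \frac{Y}{5}\right) = \frac{29}{5} + \frac{Y}{5}$)
$p{\left(V,g \right)} = 2 g \left(2 + V\right)$ ($p{\left(V,g \right)} = \left(V + 2\right) \left(g + g\right) = \left(2 + V\right) 2 g = 2 g \left(2 + V\right)$)
$D{\left(l \right)} = 13$ ($D{\left(l \right)} = 3 \cdot 2 + \left(\frac{29}{5} + \frac{1}{5} \cdot 6\right) = 6 + \left(\frac{29}{5} + \frac{6}{5}\right) = 6 + 7 = 13$)
$p{\left(B{\left(K{\left(-2 \right)} \right)},-4 \right)} \left(D{\left(-9 \right)} + 101\right) = 2 \left(-4\right) \left(2 + 1\right) \left(13 + 101\right) = 2 \left(-4\right) 3 \cdot 114 = \left(-24\right) 114 = -2736$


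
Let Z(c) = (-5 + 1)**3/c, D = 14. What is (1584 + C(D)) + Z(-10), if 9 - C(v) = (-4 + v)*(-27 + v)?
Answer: 8647/5 ≈ 1729.4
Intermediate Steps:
C(v) = 9 - (-27 + v)*(-4 + v) (C(v) = 9 - (-4 + v)*(-27 + v) = 9 - (-27 + v)*(-4 + v))
Z(c) = -64/c (Z(c) = (-4)**3/c = -64/c)
(1584 + C(D)) + Z(-10) = (1584 + (-99 - 1*14**2 + 31*14)) - 64/(-10) = (1584 + (-99 - 1*196 + 434)) - 64*(-1/10) = (1584 + (-99 - 196 + 434)) + 32/5 = (1584 + 139) + 32/5 = 1723 + 32/5 = 8647/5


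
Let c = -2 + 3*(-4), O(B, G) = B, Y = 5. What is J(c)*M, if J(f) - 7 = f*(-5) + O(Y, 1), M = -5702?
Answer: -467564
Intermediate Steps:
c = -14 (c = -2 - 12 = -14)
J(f) = 12 - 5*f (J(f) = 7 + (f*(-5) + 5) = 7 + (-5*f + 5) = 7 + (5 - 5*f) = 12 - 5*f)
J(c)*M = (12 - 5*(-14))*(-5702) = (12 + 70)*(-5702) = 82*(-5702) = -467564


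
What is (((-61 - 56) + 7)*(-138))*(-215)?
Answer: -3263700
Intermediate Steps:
(((-61 - 56) + 7)*(-138))*(-215) = ((-117 + 7)*(-138))*(-215) = -110*(-138)*(-215) = 15180*(-215) = -3263700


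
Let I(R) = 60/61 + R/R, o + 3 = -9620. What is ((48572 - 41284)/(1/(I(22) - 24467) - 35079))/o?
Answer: 10876363408/503770853220425 ≈ 2.1590e-5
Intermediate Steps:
o = -9623 (o = -3 - 9620 = -9623)
I(R) = 121/61 (I(R) = 60*(1/61) + 1 = 60/61 + 1 = 121/61)
((48572 - 41284)/(1/(I(22) - 24467) - 35079))/o = ((48572 - 41284)/(1/(121/61 - 24467) - 35079))/(-9623) = (7288/(1/(-1492366/61) - 35079))*(-1/9623) = (7288/(-61/1492366 - 35079))*(-1/9623) = (7288/(-52350706975/1492366))*(-1/9623) = (7288*(-1492366/52350706975))*(-1/9623) = -10876363408/52350706975*(-1/9623) = 10876363408/503770853220425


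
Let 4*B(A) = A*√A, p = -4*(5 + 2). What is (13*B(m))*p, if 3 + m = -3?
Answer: 546*I*√6 ≈ 1337.4*I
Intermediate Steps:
p = -28 (p = -4*7 = -28)
m = -6 (m = -3 - 3 = -6)
B(A) = A^(3/2)/4 (B(A) = (A*√A)/4 = A^(3/2)/4)
(13*B(m))*p = (13*((-6)^(3/2)/4))*(-28) = (13*((-6*I*√6)/4))*(-28) = (13*(-3*I*√6/2))*(-28) = -39*I*√6/2*(-28) = 546*I*√6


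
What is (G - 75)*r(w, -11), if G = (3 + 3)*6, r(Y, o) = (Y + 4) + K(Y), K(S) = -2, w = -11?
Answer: 351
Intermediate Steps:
r(Y, o) = 2 + Y (r(Y, o) = (Y + 4) - 2 = (4 + Y) - 2 = 2 + Y)
G = 36 (G = 6*6 = 36)
(G - 75)*r(w, -11) = (36 - 75)*(2 - 11) = -39*(-9) = 351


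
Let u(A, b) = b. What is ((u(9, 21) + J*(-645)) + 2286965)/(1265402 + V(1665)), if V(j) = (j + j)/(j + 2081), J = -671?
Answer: 5094149813/2370099611 ≈ 2.1493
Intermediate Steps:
V(j) = 2*j/(2081 + j) (V(j) = (2*j)/(2081 + j) = 2*j/(2081 + j))
((u(9, 21) + J*(-645)) + 2286965)/(1265402 + V(1665)) = ((21 - 671*(-645)) + 2286965)/(1265402 + 2*1665/(2081 + 1665)) = ((21 + 432795) + 2286965)/(1265402 + 2*1665/3746) = (432816 + 2286965)/(1265402 + 2*1665*(1/3746)) = 2719781/(1265402 + 1665/1873) = 2719781/(2370099611/1873) = 2719781*(1873/2370099611) = 5094149813/2370099611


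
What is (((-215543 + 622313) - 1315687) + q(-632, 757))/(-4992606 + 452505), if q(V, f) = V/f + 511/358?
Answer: 246321799931/1230394611606 ≈ 0.20020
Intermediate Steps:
q(V, f) = 511/358 + V/f (q(V, f) = V/f + 511*(1/358) = V/f + 511/358 = 511/358 + V/f)
(((-215543 + 622313) - 1315687) + q(-632, 757))/(-4992606 + 452505) = (((-215543 + 622313) - 1315687) + (511/358 - 632/757))/(-4992606 + 452505) = ((406770 - 1315687) + (511/358 - 632*1/757))/(-4540101) = (-908917 + (511/358 - 632/757))*(-1/4540101) = (-908917 + 160571/271006)*(-1/4540101) = -246321799931/271006*(-1/4540101) = 246321799931/1230394611606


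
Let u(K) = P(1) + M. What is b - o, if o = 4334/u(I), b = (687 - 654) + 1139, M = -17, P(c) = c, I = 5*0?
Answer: 11543/8 ≈ 1442.9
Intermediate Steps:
I = 0
u(K) = -16 (u(K) = 1 - 17 = -16)
b = 1172 (b = 33 + 1139 = 1172)
o = -2167/8 (o = 4334/(-16) = 4334*(-1/16) = -2167/8 ≈ -270.88)
b - o = 1172 - 1*(-2167/8) = 1172 + 2167/8 = 11543/8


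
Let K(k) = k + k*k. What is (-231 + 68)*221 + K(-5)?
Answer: -36003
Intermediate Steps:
K(k) = k + k**2
(-231 + 68)*221 + K(-5) = (-231 + 68)*221 - 5*(1 - 5) = -163*221 - 5*(-4) = -36023 + 20 = -36003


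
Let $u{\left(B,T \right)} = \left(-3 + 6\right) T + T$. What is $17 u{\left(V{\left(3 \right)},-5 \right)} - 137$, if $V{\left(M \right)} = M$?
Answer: $-477$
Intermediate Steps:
$u{\left(B,T \right)} = 4 T$ ($u{\left(B,T \right)} = 3 T + T = 4 T$)
$17 u{\left(V{\left(3 \right)},-5 \right)} - 137 = 17 \cdot 4 \left(-5\right) - 137 = 17 \left(-20\right) - 137 = -340 - 137 = -477$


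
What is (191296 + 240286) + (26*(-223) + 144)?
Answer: 425928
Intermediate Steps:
(191296 + 240286) + (26*(-223) + 144) = 431582 + (-5798 + 144) = 431582 - 5654 = 425928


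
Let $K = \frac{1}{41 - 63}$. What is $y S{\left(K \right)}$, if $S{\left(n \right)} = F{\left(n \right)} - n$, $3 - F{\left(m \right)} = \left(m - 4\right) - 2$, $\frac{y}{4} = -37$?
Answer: $- \frac{14800}{11} \approx -1345.5$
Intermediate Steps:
$y = -148$ ($y = 4 \left(-37\right) = -148$)
$K = - \frac{1}{22}$ ($K = \frac{1}{-22} = - \frac{1}{22} \approx -0.045455$)
$F{\left(m \right)} = 9 - m$ ($F{\left(m \right)} = 3 - \left(\left(m - 4\right) - 2\right) = 3 - \left(\left(-4 + m\right) - 2\right) = 3 - \left(-6 + m\right) = 9 - m$)
$S{\left(n \right)} = 9 - 2 n$ ($S{\left(n \right)} = \left(9 - n\right) - n = 9 - 2 n$)
$y S{\left(K \right)} = - 148 \left(9 - - \frac{1}{11}\right) = - 148 \left(9 + \frac{1}{11}\right) = \left(-148\right) \frac{100}{11} = - \frac{14800}{11}$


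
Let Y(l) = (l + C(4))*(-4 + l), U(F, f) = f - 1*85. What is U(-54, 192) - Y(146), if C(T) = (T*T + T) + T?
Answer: -24033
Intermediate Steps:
U(F, f) = -85 + f (U(F, f) = f - 85 = -85 + f)
C(T) = T² + 2*T (C(T) = (T² + T) + T = (T + T²) + T = T² + 2*T)
Y(l) = (-4 + l)*(24 + l) (Y(l) = (l + 4*(2 + 4))*(-4 + l) = (l + 4*6)*(-4 + l) = (l + 24)*(-4 + l) = (24 + l)*(-4 + l) = (-4 + l)*(24 + l))
U(-54, 192) - Y(146) = (-85 + 192) - (-96 + 146² + 20*146) = 107 - (-96 + 21316 + 2920) = 107 - 1*24140 = 107 - 24140 = -24033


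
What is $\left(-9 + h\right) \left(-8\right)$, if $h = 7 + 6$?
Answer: $-32$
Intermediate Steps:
$h = 13$
$\left(-9 + h\right) \left(-8\right) = \left(-9 + 13\right) \left(-8\right) = 4 \left(-8\right) = -32$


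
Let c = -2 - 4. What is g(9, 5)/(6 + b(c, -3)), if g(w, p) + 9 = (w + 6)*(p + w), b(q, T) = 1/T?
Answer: 603/17 ≈ 35.471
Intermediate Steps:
c = -6
g(w, p) = -9 + (6 + w)*(p + w) (g(w, p) = -9 + (w + 6)*(p + w) = -9 + (6 + w)*(p + w))
g(9, 5)/(6 + b(c, -3)) = (-9 + 9**2 + 6*5 + 6*9 + 5*9)/(6 + 1/(-3)) = (-9 + 81 + 30 + 54 + 45)/(6 - 1/3) = 201/(17/3) = 201*(3/17) = 603/17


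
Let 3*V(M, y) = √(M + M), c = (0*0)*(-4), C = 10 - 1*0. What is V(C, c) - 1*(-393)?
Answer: 393 + 2*√5/3 ≈ 394.49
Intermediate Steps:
C = 10 (C = 10 + 0 = 10)
c = 0 (c = 0*(-4) = 0)
V(M, y) = √2*√M/3 (V(M, y) = √(M + M)/3 = √(2*M)/3 = (√2*√M)/3 = √2*√M/3)
V(C, c) - 1*(-393) = √2*√10/3 - 1*(-393) = 2*√5/3 + 393 = 393 + 2*√5/3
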